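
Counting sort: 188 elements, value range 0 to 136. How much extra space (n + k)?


n = 188 (output array)
k = 137 (count array for 137 distinct values)
Extra space = 188 + 137 = 325


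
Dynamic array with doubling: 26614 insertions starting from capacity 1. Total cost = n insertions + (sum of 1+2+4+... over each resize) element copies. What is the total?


n = 26614
Insertion costs: 26614
Resizes copy 1, 2, 4, ... up to the largest power of 2 that is <= n-1 = 26613, i.e. 16384.
Copy costs = 1 + 2 + 4 + 8 + 16 + 32 + 64 + 128 + 256 + 512 + 1024 + 2048 + 4096 + 8192 + 16384 = 32767
Total = 26614 + 32767 = 59381


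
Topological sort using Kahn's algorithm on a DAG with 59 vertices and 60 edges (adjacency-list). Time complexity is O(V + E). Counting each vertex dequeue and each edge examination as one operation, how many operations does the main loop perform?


Kahn's algorithm:
  1. Compute in-degrees: O(V + E)
  2. Process queue: each vertex dequeued once (O(V))
     each edge examined once (O(E))
Total = V + E = 59 + 60 = 119


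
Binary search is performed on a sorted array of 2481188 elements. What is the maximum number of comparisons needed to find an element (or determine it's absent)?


Binary search halves the search space each comparison:
  Step 1: search space = 2481188 -> 1240594
  Step 2: search space = 1240594 -> 620297
  Step 3: search space = 620297 -> 310148
  Step 4: search space = 310148 -> 155074
  Step 5: search space = 155074 -> 77537
  Step 6: search space = 77537 -> 38768
  Step 7: search space = 38768 -> 19384
  Step 8: search space = 19384 -> 9692
  Step 9: search space = 9692 -> 4846
  Step 10: search space = 4846 -> 2423
  Step 11: search space = 2423 -> 1211
  Step 12: search space = 1211 -> 605
  Step 13: search space = 605 -> 302
  Step 14: search space = 302 -> 151
  Step 15: search space = 151 -> 75
  Step 16: search space = 75 -> 37
  Step 17: search space = 37 -> 18
  Step 18: search space = 18 -> 9
  Step 19: search space = 9 -> 4
  Step 20: search space = 4 -> 2
  Step 21: search space = 2 -> 1
  Step 22: search space = 1 (final check)
Maximum comparisons = floor(log2(2481188)) + 1 = 21 + 1 = 22


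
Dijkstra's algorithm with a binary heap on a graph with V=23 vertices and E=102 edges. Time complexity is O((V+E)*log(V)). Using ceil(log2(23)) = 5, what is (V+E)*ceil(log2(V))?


Dijkstra with a binary heap: each vertex is extracted once, each edge may relax once.
Each heap operation costs O(log V).
V + E = 23 + 102 = 125
ceil(log2(23)) = 5 (since 2^4 = 16 < 23 <= 32 = 2^5)
Total heap work = (V+E) * ceil(log2(V)) = 125 * 5 = 625


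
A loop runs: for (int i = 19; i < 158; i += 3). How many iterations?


Loop starts at i = 19, increments by 3, stops when i >= 158.
Number of iterations = ceil((158 - 19) / 3)
= ceil(139 / 3)
= 47


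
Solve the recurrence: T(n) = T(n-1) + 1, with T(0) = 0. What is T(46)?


Unrolling the recurrence:
T(46) = T(45) + 1
       = T(44) + 1 + 1
       = T(43) + 1*3
       ...
       = T(0) + 1*46
       = 0 + 46 = 46


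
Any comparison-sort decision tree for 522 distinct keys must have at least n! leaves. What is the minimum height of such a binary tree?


A binary decision tree of height h has at most 2^h leaves and needs at least n! of them, so h >= ceil(log2(n!)).
522! is far too large to multiply out, so use Stirling's series:
  ln(n!) ~ n ln n - n + (1/2) ln(2 pi n) + 1/(12n)  (error below 1/(360 n^3), negligible here)
  ln(522) = 6.2576676
  n ln n = 522 * 6.2576676 = 3266.5025
  (1/2) ln(2 pi * 522) = (1/2) ln(3279.8227) = 4.0478
  1/(12*522) = 0.0002
  ln(522!) ~ 3266.5025 - 522 + 4.0478 + 0.0002 = 2748.5505
Convert to base 2: log2(522!) = 2748.5505 / ln 2 = 2748.5505 / 0.69314718 = 3965.3202
ceil(3965.3202) = 3966


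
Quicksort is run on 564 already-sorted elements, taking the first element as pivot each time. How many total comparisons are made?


Sum of comparisons per partition:
563 + 562 + ... + 1 + 0
= 564 * (564 - 1) / 2
= 564 * 563 / 2
= 158766


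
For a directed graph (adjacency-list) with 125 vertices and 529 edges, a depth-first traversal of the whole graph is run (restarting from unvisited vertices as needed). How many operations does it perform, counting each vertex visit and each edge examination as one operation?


A full DFS traversal visits each vertex once and examines each edge once.
V = 125
E = 529
Sum = 125 + 529 = 654


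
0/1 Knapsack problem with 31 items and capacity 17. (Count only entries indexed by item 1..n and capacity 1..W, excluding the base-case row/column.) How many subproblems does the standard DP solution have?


The DP table is indexed by (item, capacity).
Rows: 31 items
Columns: 17 capacity values (1 to W)
Total subproblems = 31 * 17 = 527


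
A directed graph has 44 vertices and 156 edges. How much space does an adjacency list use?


Adjacency list: one list head per vertex + one entry per edge
Vertex heads: 44
Edge entries: 156
Total = 44 + 156 = 200


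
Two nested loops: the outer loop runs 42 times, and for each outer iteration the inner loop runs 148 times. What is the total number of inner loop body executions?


Outer loop: 42 iterations
Inner loop: 148 iterations per outer iteration
Total = 42 * 148 = 6216


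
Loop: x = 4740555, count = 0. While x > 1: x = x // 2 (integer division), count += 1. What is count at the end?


The variable x halves each step:
x = 4740555 -> 2370277 -> 1185138 -> 592569 -> 296284 -> 148142 -> 74071 -> 37035 -> 18517 -> 9258 -> 4629 -> 2314 -> 1157 -> 578 -> 289 -> 144 -> 72 -> 36 -> 18 -> 9 -> 4 -> 2 -> 1
Number of halvings = floor(log2(4740555)) = 22


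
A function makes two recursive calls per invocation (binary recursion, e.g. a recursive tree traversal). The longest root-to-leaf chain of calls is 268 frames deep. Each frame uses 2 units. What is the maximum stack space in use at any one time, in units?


Binary recursion: the two calls run one after the other, so only one root-to-leaf chain of frames is on the stack at a time.
Maximum depth (longest chain) = 268 frames
Each frame = 2 units
Max stack space = 268 * 2 = 536


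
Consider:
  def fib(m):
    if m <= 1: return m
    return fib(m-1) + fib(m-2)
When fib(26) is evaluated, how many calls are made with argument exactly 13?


Let N(m) = number of times fib(m) is called while evaluating fib(26).
N(26) = 1 (the initial call).
N(25) = 1 (only fib(26) calls it).
For 1 <= m <= 24: fib(m) is called by fib(m+1) and fib(m+2), so
  N(m) = N(m+1) + N(m+2).
fib(0) is called only by fib(2), so N(0) = N(2).
Walk down from m=26:
  N(26)=1, N(25)=1, N(24)=2, N(23)=3, N(22)=5, N(21)=8, N(20)=13, N(19)=21, N(18)=34, N(17)=55, N(16)=89, N(15)=144, N(14)=233, N(13)=377
N(13) = 377


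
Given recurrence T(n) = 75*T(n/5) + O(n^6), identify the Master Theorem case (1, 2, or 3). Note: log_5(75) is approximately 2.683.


Master Theorem parameters: a=75, b=5, c=6
log_b(a) = 2.683
Compare b^c with a: 5^6 = 15625 > 75, so c > log_b(a).
Comparing c=6 vs log_b(a)=2.683:
6 > 2.683 => Case 3
Result: T(n) = O(n^6)
Master Theorem case = 3


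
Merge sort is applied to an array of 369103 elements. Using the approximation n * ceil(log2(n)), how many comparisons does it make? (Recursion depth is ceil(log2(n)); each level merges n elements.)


Merge sort divides the array into halves recursively.
Number of levels = ceil(log2(369103)) = 19
At each level, approximately n = 369103 comparisons are needed for merging.
Total comparisons ~ n * ceil(log2(n)) = 369103 * 19 = 7012957


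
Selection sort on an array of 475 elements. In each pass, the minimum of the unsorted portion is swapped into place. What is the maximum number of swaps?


Selection sort performs one swap per pass:
  Pass 1: find min in positions 0 to 474, swap with position 0
  Pass 2: find min in positions 1 to 474, swap with position 1
  Pass 3: find min in positions 2 to 474, swap with position 2
  Pass 4: find min in positions 3 to 474, swap with position 3
  Pass 5: find min in positions 4 to 474, swap with position 4
  ... (469 more passes)
Total passes (and swaps) = n - 1 = 475 - 1 = 474


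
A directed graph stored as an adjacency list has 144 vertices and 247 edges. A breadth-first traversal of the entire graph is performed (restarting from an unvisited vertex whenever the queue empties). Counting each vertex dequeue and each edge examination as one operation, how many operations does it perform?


A full BFS traversal dequeues each vertex once and examines each edge once.
Vertex visits: 144
Edge visits: 247
V + E = 144 + 247 = 391


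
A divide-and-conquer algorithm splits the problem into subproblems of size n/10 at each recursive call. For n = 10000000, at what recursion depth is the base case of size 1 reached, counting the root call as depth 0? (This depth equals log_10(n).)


At each depth, the problem size is divided by 10:
  Depth 0: problem size = 10000000
  Depth 1: problem size = 1000000
  Depth 2: problem size = 100000
  Depth 3: problem size = 10000
  Depth 4: problem size = 1000
  Depth 5: problem size = 100
  Depth 6: problem size = 10
  Depth 7: problem size = 1 (base case)
The base case is reached at depth log_10(10000000) = 7 (the tree has 8 levels counting depth 0, but the depth asked for is 7).
Recursion depth = 7


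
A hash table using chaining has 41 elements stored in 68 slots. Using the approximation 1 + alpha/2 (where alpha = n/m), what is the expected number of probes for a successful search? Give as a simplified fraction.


Load factor alpha = n/m = 41/68
Expected probes = 1 + alpha/2 = 1 + 41/(2*68)
= 1 + 41/136
= 136/136 + 41/136
= 177/136


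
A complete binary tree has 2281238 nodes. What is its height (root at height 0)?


In a complete binary tree, level k holds nodes 2^k .. 2^(k+1)-1 (1-indexed).
Height = floor(log2(n)) = floor(log2(2281238)) = 21
Check: 2^21 = 2097152 <= 2281238 < 4194304 = 2^22


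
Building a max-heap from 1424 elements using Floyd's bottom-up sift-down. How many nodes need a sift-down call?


In a heap of 1424 elements (0-indexed array):
  Last element index: 1423
  Parent of last element: floor((1423 - 1) / 2) = 711
  Internal nodes: indices 0 to 711
  Count = floor(1424/2) = 712


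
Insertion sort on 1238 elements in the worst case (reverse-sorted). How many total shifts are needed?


In the worst case (reverse-sorted), each element shifts past all previous:
  Element 1: 1 shifts
  Element 2: 2 shifts
  Element 3: 3 shifts
  Element 4: 4 shifts
  Element 5: 5 shifts
  ...
  Element 1237: 1237 shifts
Total = 1 + 2 + ... + 1237
= 1238*(1238-1)/2 = 765703


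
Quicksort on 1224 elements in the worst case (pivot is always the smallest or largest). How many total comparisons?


In the worst case, each partition step picks the worst pivot:
  Partition 1: 1223 comparisons (n-1 elements to compare)
  Partition 2: 1222 comparisons
  Partition 3: 1221 comparisons
  Partition 4: 1220 comparisons
  Partition 5: 1219 comparisons
  ...
  Last partition: 0 comparisons
Total = (n-1) + (n-2) + ... + 1 + 0 = n*(n-1)/2
= 1224*1223/2 = 748476


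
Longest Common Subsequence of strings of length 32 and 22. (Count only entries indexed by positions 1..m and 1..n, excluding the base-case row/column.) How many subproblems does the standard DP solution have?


DP table indexed by positions in both strings.
First string: 32 positions
Second string: 22 positions
Total = 32 * 22 = 704


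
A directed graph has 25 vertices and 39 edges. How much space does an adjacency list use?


Adjacency list: one list head per vertex + one entry per edge
Vertex heads: 25
Edge entries: 39
Total = 25 + 39 = 64


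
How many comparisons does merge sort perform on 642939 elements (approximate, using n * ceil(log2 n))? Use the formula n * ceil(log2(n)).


Recursion depth: ceil(log2(642939)) = 20
Each recursion level merges n = 642939 elements
Total = 642939 * 20 = 12858780


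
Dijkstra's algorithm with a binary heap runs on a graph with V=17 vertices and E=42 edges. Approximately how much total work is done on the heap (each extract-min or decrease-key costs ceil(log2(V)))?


Dijkstra with a binary heap: each vertex is extracted once, each edge may relax once.
Each heap operation costs O(log V).
V + E = 17 + 42 = 59
ceil(log2(17)) = 5 (since 2^4 = 16 < 17 <= 32 = 2^5)
Total heap work = (V+E) * ceil(log2(V)) = 59 * 5 = 295


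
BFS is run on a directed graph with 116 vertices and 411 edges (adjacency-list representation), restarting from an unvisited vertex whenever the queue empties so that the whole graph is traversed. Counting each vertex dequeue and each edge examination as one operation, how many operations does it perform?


A full BFS traversal dequeues each vertex exactly once and examines each directed edge exactly once.
V = 116 (vertex processing cost)
E = 411 (edge examination cost)
Total operations proportional to V + E = 116 + 411 = 527


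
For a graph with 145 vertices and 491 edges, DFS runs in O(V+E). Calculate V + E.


A full DFS traversal visits each vertex once and examines each edge once.
V = 145
E = 491
Sum = 145 + 491 = 636


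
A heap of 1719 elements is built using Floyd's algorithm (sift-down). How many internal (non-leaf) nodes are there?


Leaf nodes occupy roughly half the array.
Sift-down is called for each internal node, starting from the last one.
Internal nodes = floor(n/2) = floor(1719/2) = 859


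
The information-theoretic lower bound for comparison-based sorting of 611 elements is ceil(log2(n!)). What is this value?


A binary decision tree of height h has at most 2^h leaves and needs at least n! of them, so h >= ceil(log2(n!)).
611! is far too large to multiply out, so use Stirling's series:
  ln(n!) ~ n ln n - n + (1/2) ln(2 pi n) + 1/(12n)  (error below 1/(360 n^3), negligible here)
  ln(611) = 6.4150970
  n ln n = 611 * 6.4150970 = 3919.6243
  (1/2) ln(2 pi * 611) = (1/2) ln(3839.0262) = 4.1265
  1/(12*611) = 0.0001
  ln(611!) ~ 3919.6243 - 611 + 4.1265 + 0.0001 = 3312.7509
Convert to base 2: log2(611!) = 3312.7509 / ln 2 = 3312.7509 / 0.69314718 = 4779.2893
ceil(4779.2893) = 4780


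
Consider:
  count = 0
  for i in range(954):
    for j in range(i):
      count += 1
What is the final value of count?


For each i, the inner loop runs i times:
  i=0: inner runs 0 times
  i=1: inner runs 1 time
  i=2: inner runs 2 times
  i=3: inner runs 3 times
  i=4: inner runs 4 times
  i=5: inner runs 5 times
  i=6: inner runs 6 times
  i=7: inner runs 7 times
  ...
Total = 0 + 1 + 2 + ... + 953 = 954*(954-1)/2 = 454581


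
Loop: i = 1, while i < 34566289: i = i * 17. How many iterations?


i multiplies by 17 each step:
i = 1 -> 17 -> 289 -> 4913 -> 83521 -> 1419857 -> 24137569 -> 410338673 (stop)
Iterations = ceil(log_17(34566289)) = 7


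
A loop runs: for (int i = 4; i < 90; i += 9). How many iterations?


Loop starts at i = 4, increments by 9, stops when i >= 90.
Number of iterations = ceil((90 - 4) / 9)
= ceil(86 / 9)
= 10


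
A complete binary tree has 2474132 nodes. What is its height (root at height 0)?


In a complete binary tree, level k holds nodes 2^k .. 2^(k+1)-1 (1-indexed).
Height = floor(log2(n)) = floor(log2(2474132)) = 21
Check: 2^21 = 2097152 <= 2474132 < 4194304 = 2^22


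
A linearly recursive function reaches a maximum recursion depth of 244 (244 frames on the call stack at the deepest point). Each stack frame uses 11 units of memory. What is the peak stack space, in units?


Maximum recursion depth = 244 frames
Memory per frame = 11 units
Total stack space = depth * frame_size
= 244 * 11 = 2684


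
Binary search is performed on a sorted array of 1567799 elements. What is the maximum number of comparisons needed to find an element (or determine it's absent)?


Binary search halves the search space each comparison:
  Step 1: search space = 1567799 -> 783899
  Step 2: search space = 783899 -> 391949
  Step 3: search space = 391949 -> 195974
  Step 4: search space = 195974 -> 97987
  Step 5: search space = 97987 -> 48993
  Step 6: search space = 48993 -> 24496
  Step 7: search space = 24496 -> 12248
  Step 8: search space = 12248 -> 6124
  Step 9: search space = 6124 -> 3062
  Step 10: search space = 3062 -> 1531
  Step 11: search space = 1531 -> 765
  Step 12: search space = 765 -> 382
  Step 13: search space = 382 -> 191
  Step 14: search space = 191 -> 95
  Step 15: search space = 95 -> 47
  Step 16: search space = 47 -> 23
  Step 17: search space = 23 -> 11
  Step 18: search space = 11 -> 5
  Step 19: search space = 5 -> 2
  Step 20: search space = 2 -> 1
  Step 21: search space = 1 (final check)
Maximum comparisons = floor(log2(1567799)) + 1 = 20 + 1 = 21


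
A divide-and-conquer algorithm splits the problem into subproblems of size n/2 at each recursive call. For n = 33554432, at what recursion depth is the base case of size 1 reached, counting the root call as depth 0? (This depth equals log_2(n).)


At each depth, the problem size is divided by 2:
  Depth 0: problem size = 33554432
  Depth 1: problem size = 16777216
  Depth 2: problem size = 8388608
  Depth 3: problem size = 4194304
  Depth 4: problem size = 2097152
  Depth 5: problem size = 1048576
  Depth 6: problem size = 524288
  Depth 7: problem size = 262144
  Depth 8: problem size = 131072
  Depth 9: problem size = 65536
  Depth 10: problem size = 32768
  Depth 11: problem size = 16384
  Depth 12: problem size = 8192
  Depth 13: problem size = 4096
  Depth 14: problem size = 2048
  Depth 15: problem size = 1024
  Depth 16: problem size = 512
  Depth 17: problem size = 256
  Depth 18: problem size = 128
  Depth 19: problem size = 64
  Depth 20: problem size = 32
  Depth 21: problem size = 16
  Depth 22: problem size = 8
  Depth 23: problem size = 4
  Depth 24: problem size = 2
  Depth 25: problem size = 1 (base case)
The base case is reached at depth log_2(33554432) = 25 (the tree has 26 levels counting depth 0, but the depth asked for is 25).
Recursion depth = 25


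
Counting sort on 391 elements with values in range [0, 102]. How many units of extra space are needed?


Output array size: 391 (to store sorted result)
Count array size: 103 (one slot per possible value, range 0 to 102)
Total extra space = 391 + 103 = 494


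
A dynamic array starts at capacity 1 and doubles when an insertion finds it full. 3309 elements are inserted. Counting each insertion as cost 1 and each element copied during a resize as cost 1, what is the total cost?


n = 3309
Insertion costs: 3309
Resizes copy 1, 2, 4, ... up to the largest power of 2 that is <= n-1 = 3308, i.e. 2048.
Copy costs = 1 + 2 + 4 + 8 + 16 + 32 + 64 + 128 + 256 + 512 + 1024 + 2048 = 4095
Total = 3309 + 4095 = 7404


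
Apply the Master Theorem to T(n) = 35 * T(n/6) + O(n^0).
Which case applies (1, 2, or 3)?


The Master Theorem: T(n) = a*T(n/b) + O(n^c)
  a = 35, b = 6, c = 0
log_b(a) = log_6(35) ~ 1.984
Compare b^c with a: 6^0 = 1 < 35, so c < log_b(a).
Since c < log_b(a), Case 1 applies.
T(n) = O(n^(log_6 35)) ~ O(n^1.984)
Master Theorem case = 1


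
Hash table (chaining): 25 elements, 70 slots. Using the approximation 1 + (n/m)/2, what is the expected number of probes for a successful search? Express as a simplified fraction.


Computing expected probes:
alpha = 25/70
= 1 + alpha/2
= 1 + 25/(2*70)
= (2*70 + 25) / (2*70)
= 165/140 = 33/28


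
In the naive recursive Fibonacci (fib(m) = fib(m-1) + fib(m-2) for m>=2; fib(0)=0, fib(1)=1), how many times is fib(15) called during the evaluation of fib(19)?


Let N(m) = number of times fib(m) is called while evaluating fib(19).
N(19) = 1 (the initial call).
N(18) = 1 (only fib(19) calls it).
For 1 <= m <= 17: fib(m) is called by fib(m+1) and fib(m+2), so
  N(m) = N(m+1) + N(m+2).
fib(0) is called only by fib(2), so N(0) = N(2).
Walk down from m=19:
  N(19)=1, N(18)=1, N(17)=2, N(16)=3, N(15)=5
N(15) = 5


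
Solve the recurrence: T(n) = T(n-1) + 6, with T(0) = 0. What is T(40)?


Unrolling the recurrence:
T(40) = T(39) + 6
       = T(38) + 6 + 6
       = T(37) + 6*3
       ...
       = T(0) + 6*40
       = 0 + 240 = 240


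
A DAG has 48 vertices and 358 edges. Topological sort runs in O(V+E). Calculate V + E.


V = 48 (vertex processing)
E = 358 (edge processing)
V + E = 48 + 358 = 406


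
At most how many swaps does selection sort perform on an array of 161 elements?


Each of the 160 passes places one element in its final position.
Pass 1: swap minimum into position 0
Pass 2: swap minimum of remaining into position 1
...
Pass 160: last two elements, one swap
Maximum swaps = 161 - 1 = 160


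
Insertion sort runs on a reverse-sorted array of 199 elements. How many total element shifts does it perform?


Sum of shifts = 1 + 2 + 3 + ... + 198
= 199 * 198 / 2
= 39402 / 2
= 19701


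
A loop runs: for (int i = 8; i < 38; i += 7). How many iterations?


Loop starts at i = 8, increments by 7, stops when i >= 38.
Number of iterations = ceil((38 - 8) / 7)
= ceil(30 / 7)
= 5


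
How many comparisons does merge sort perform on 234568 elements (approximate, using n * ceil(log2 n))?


Recursion depth: ceil(log2(234568)) = 18
Each recursion level merges n = 234568 elements
Total = 234568 * 18 = 4222224


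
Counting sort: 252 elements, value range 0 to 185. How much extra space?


n = 252 (output array)
k = 186 (count array for 186 distinct values)
Extra space = 252 + 186 = 438


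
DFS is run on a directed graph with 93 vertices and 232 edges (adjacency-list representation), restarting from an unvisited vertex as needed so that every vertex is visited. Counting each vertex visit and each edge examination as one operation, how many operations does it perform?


A full DFS traversal processes each vertex exactly once (push/pop on stack).
Each directed edge is examined once.
V = 93, E = 232
V + E = 325


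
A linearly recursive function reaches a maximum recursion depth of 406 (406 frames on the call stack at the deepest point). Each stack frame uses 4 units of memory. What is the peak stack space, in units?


Maximum recursion depth = 406 frames
Memory per frame = 4 units
Total stack space = depth * frame_size
= 406 * 4 = 1624


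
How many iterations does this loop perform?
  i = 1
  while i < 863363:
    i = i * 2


The loop variable doubles each iteration:
i = 1 -> 2 -> 4 -> 8 -> 16 -> 32 -> 64 -> 128 -> 256 -> 512 -> 1024 -> 2048 -> 4096 -> 8192 -> 16384 -> 32768 -> 65536 -> 131072 -> 262144 -> 524288 -> 1048576 (stop, 1048576 >= 863363)
Number of doublings = ceil(log2(863363)) = 20


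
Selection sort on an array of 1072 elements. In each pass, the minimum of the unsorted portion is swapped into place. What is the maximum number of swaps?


Selection sort performs one swap per pass:
  Pass 1: find min in positions 0 to 1071, swap with position 0
  Pass 2: find min in positions 1 to 1071, swap with position 1
  Pass 3: find min in positions 2 to 1071, swap with position 2
  Pass 4: find min in positions 3 to 1071, swap with position 3
  Pass 5: find min in positions 4 to 1071, swap with position 4
  ... (1066 more passes)
Total passes (and swaps) = n - 1 = 1072 - 1 = 1071


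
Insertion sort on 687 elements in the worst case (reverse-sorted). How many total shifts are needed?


In the worst case (reverse-sorted), each element shifts past all previous:
  Element 1: 1 shifts
  Element 2: 2 shifts
  Element 3: 3 shifts
  Element 4: 4 shifts
  Element 5: 5 shifts
  ...
  Element 686: 686 shifts
Total = 1 + 2 + ... + 686
= 687*(687-1)/2 = 235641


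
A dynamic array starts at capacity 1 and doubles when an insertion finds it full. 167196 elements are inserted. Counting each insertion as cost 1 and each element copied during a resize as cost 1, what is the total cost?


n = 167196
Insertion costs: 167196
Resizes copy 1, 2, 4, ... up to the largest power of 2 that is <= n-1 = 167195, i.e. 131072.
Copy costs = 1 + 2 + 4 + 8 + 16 + 32 + 64 + 128 + 256 + 512 + 1024 + 2048 + 4096 + 8192 + 16384 + 32768 + 65536 + 131072 = 262143
Total = 167196 + 262143 = 429339


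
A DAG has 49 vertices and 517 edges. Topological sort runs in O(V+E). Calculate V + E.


V = 49 (vertex processing)
E = 517 (edge processing)
V + E = 49 + 517 = 566


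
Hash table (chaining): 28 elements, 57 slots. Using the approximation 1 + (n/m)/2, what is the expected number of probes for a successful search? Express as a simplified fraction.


Computing expected probes:
alpha = 28/57
= 1 + alpha/2
= 1 + 28/(2*57)
= (2*57 + 28) / (2*57)
= 142/114 = 71/57


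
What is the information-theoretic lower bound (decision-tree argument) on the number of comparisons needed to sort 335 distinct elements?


A binary decision tree of height h has at most 2^h leaves and needs at least n! of them, so h >= ceil(log2(n!)).
335! is far too large to multiply out, so use Stirling's series:
  ln(n!) ~ n ln n - n + (1/2) ln(2 pi n) + 1/(12n)  (error below 1/(360 n^3), negligible here)
  ln(335) = 5.8141305
  n ln n = 335 * 5.8141305 = 1947.7337
  (1/2) ln(2 pi * 335) = (1/2) ln(2104.8671) = 3.8260
  1/(12*335) = 0.0002
  ln(335!) ~ 1947.7337 - 335 + 3.8260 + 0.0002 = 1616.5599
Convert to base 2: log2(335!) = 1616.5599 / ln 2 = 1616.5599 / 0.69314718 = 2332.2030
ceil(2332.2030) = 2333


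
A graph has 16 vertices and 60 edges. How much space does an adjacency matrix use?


Adjacency matrix: V x V grid of entries
Space = V^2 = 16^2 = 16 * 16 = 256


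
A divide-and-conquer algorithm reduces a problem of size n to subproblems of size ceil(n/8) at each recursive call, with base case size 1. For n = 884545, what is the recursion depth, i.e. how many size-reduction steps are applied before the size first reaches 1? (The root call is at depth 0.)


Each step divides the size by 8 (rounding up); after k steps the size is ceil(n/8^k), which equals 1 exactly when 8^k >= n.
So the depth is the smallest k with 8^k >= 884545, i.e. ceil(log_8(884545)).
8^6 = 262144 < 884545 <= 2097152 = 8^7
Recursion depth = 7


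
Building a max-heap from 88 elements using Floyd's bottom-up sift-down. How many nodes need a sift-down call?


In a heap of 88 elements (0-indexed array):
  Last element index: 87
  Parent of last element: floor((87 - 1) / 2) = 43
  Internal nodes: indices 0 to 43
  Count = floor(88/2) = 44


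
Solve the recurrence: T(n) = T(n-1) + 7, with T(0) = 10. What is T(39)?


Unrolling the recurrence:
T(39) = T(38) + 7
       = T(37) + 7 + 7
       = T(36) + 7*3
       ...
       = T(0) + 7*39
       = 10 + 273 = 283


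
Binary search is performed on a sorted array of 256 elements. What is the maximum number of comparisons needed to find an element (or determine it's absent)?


Binary search halves the search space each comparison:
  Step 1: search space = 256 -> 128
  Step 2: search space = 128 -> 64
  Step 3: search space = 64 -> 32
  Step 4: search space = 32 -> 16
  Step 5: search space = 16 -> 8
  Step 6: search space = 8 -> 4
  Step 7: search space = 4 -> 2
  Step 8: search space = 2 -> 1
  Step 9: search space = 1 (final check)
Maximum comparisons = floor(log2(256)) + 1 = 8 + 1 = 9


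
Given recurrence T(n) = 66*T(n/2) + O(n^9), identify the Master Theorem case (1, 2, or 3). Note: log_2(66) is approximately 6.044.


Master Theorem parameters: a=66, b=2, c=9
log_b(a) = 6.044
Compare b^c with a: 2^9 = 512 > 66, so c > log_b(a).
Comparing c=9 vs log_b(a)=6.044:
9 > 6.044 => Case 3
Result: T(n) = O(n^9)
Master Theorem case = 3


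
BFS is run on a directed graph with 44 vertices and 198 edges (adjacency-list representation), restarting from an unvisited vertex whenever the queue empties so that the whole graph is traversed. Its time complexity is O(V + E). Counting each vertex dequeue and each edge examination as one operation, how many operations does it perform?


A full BFS traversal dequeues each vertex exactly once and examines each directed edge exactly once.
V = 44 (vertex processing cost)
E = 198 (edge examination cost)
Total operations proportional to V + E = 44 + 198 = 242


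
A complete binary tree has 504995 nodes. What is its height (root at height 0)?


In a complete binary tree, level k holds nodes 2^k .. 2^(k+1)-1 (1-indexed).
Height = floor(log2(n)) = floor(log2(504995)) = 18
Check: 2^18 = 262144 <= 504995 < 524288 = 2^19


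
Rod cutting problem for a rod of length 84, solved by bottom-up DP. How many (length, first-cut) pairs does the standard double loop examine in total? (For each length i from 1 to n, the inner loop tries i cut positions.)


For each subproblem length i = 1..84, the inner loop considers i possible first cuts.
Total = 1 + 2 + ... + 84
= 84*(84+1)/2
= 84*85/2 = 3570


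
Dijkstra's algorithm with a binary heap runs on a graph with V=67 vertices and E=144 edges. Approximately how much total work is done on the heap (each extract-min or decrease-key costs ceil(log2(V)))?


Dijkstra with a binary heap: each vertex is extracted once, each edge may relax once.
Each heap operation costs O(log V).
V + E = 67 + 144 = 211
ceil(log2(67)) = 7 (since 2^6 = 64 < 67 <= 128 = 2^7)
Total heap work = (V+E) * ceil(log2(V)) = 211 * 7 = 1477


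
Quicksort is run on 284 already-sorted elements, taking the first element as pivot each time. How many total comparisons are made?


Sum of comparisons per partition:
283 + 282 + ... + 1 + 0
= 284 * (284 - 1) / 2
= 284 * 283 / 2
= 40186


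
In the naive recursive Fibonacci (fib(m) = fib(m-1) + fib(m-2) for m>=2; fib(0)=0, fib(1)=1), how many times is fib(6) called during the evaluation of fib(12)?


Let N(m) = number of times fib(m) is called while evaluating fib(12).
N(12) = 1 (the initial call).
N(11) = 1 (only fib(12) calls it).
For 1 <= m <= 10: fib(m) is called by fib(m+1) and fib(m+2), so
  N(m) = N(m+1) + N(m+2).
fib(0) is called only by fib(2), so N(0) = N(2).
Walk down from m=12:
  N(12)=1, N(11)=1, N(10)=2, N(9)=3, N(8)=5, N(7)=8, N(6)=13
N(6) = 13


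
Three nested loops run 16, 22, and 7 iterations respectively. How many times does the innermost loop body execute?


Loop 1 (outermost): 16 iterations
Loop 2 (middle): 22 iterations per outer
Loop 3 (innermost): 7 iterations per middle
Total = 16 * 22 * 7 = 2464


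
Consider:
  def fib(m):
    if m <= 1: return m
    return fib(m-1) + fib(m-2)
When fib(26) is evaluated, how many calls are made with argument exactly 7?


Let N(m) = number of times fib(m) is called while evaluating fib(26).
N(26) = 1 (the initial call).
N(25) = 1 (only fib(26) calls it).
For 1 <= m <= 24: fib(m) is called by fib(m+1) and fib(m+2), so
  N(m) = N(m+1) + N(m+2).
fib(0) is called only by fib(2), so N(0) = N(2).
Walk down from m=26:
  N(26)=1, N(25)=1, N(24)=2, N(23)=3, N(22)=5, N(21)=8, N(20)=13, N(19)=21, N(18)=34, N(17)=55, N(16)=89, N(15)=144, N(14)=233, N(13)=377, N(12)=610, N(11)=987, N(10)=1597, N(9)=2584, N(8)=4181, N(7)=6765
N(7) = 6765


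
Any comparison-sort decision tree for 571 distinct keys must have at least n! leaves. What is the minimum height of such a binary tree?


A binary decision tree of height h has at most 2^h leaves and needs at least n! of them, so h >= ceil(log2(n!)).
571! is far too large to multiply out, so use Stirling's series:
  ln(n!) ~ n ln n - n + (1/2) ln(2 pi n) + 1/(12n)  (error below 1/(360 n^3), negligible here)
  ln(571) = 6.3473892
  n ln n = 571 * 6.3473892 = 3624.3592
  (1/2) ln(2 pi * 571) = (1/2) ln(3587.6988) = 4.0926
  1/(12*571) = 0.0001
  ln(571!) ~ 3624.3592 - 571 + 4.0926 + 0.0001 = 3057.4519
Convert to base 2: log2(571!) = 3057.4519 / ln 2 = 3057.4519 / 0.69314718 = 4410.9707
ceil(4410.9707) = 4411


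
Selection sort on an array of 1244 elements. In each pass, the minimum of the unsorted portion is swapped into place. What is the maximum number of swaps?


Selection sort performs one swap per pass:
  Pass 1: find min in positions 0 to 1243, swap with position 0
  Pass 2: find min in positions 1 to 1243, swap with position 1
  Pass 3: find min in positions 2 to 1243, swap with position 2
  Pass 4: find min in positions 3 to 1243, swap with position 3
  Pass 5: find min in positions 4 to 1243, swap with position 4
  ... (1238 more passes)
Total passes (and swaps) = n - 1 = 1244 - 1 = 1243


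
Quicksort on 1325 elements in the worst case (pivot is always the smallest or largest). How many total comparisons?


In the worst case, each partition step picks the worst pivot:
  Partition 1: 1324 comparisons (n-1 elements to compare)
  Partition 2: 1323 comparisons
  Partition 3: 1322 comparisons
  Partition 4: 1321 comparisons
  Partition 5: 1320 comparisons
  ...
  Last partition: 0 comparisons
Total = (n-1) + (n-2) + ... + 1 + 0 = n*(n-1)/2
= 1325*1324/2 = 877150


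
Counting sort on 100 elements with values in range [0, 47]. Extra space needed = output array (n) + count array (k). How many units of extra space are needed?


Output array size: 100 (to store sorted result)
Count array size: 48 (one slot per possible value, range 0 to 47)
Total extra space = 100 + 48 = 148


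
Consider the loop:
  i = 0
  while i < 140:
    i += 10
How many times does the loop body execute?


Starting at i = 0, each iteration adds 10.
Iterations until i >= 140:
  Iteration 1: i = 0 -> i = 10
  Iteration 2: i = 10 -> i = 20
  Iteration 3: i = 20 -> i = 30
  Iteration 4: i = 30 -> i = 40
  Iteration 5: i = 40 -> i = 50
  Iteration 6: i = 50 -> i = 60
  Iteration 7: i = 60 -> i = 70
  Iteration 8: i = 70 -> i = 80
  ... continuing ...
Total iterations = ceil(140/10) = 14


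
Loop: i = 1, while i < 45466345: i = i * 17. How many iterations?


i multiplies by 17 each step:
i = 1 -> 17 -> 289 -> 4913 -> 83521 -> 1419857 -> 24137569 -> 410338673 (stop)
Iterations = ceil(log_17(45466345)) = 7


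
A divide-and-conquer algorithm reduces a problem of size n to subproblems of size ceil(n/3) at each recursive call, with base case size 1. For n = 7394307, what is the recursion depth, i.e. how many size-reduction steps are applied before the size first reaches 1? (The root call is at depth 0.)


Each step divides the size by 3 (rounding up); after k steps the size is ceil(n/3^k), which equals 1 exactly when 3^k >= n.
So the depth is the smallest k with 3^k >= 7394307, i.e. ceil(log_3(7394307)).
3^14 = 4782969 < 7394307 <= 14348907 = 3^15
Recursion depth = 15


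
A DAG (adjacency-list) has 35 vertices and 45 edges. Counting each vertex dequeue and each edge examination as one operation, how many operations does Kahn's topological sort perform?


V = 35 (vertex processing)
E = 45 (edge processing)
V + E = 35 + 45 = 80


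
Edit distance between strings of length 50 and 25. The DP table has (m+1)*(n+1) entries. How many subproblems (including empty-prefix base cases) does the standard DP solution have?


The table includes base cases (empty prefixes).
Rows: (m+1) = 51
Columns: (n+1) = 26
Total = 51 * 26 = 1326


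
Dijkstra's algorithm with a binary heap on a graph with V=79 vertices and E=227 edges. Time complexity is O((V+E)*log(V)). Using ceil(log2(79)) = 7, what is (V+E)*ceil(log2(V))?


Dijkstra with a binary heap: each vertex is extracted once, each edge may relax once.
Each heap operation costs O(log V).
V + E = 79 + 227 = 306
ceil(log2(79)) = 7 (since 2^6 = 64 < 79 <= 128 = 2^7)
Total heap work = (V+E) * ceil(log2(V)) = 306 * 7 = 2142


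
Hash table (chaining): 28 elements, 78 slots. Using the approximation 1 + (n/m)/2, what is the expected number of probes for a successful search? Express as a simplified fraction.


Computing expected probes:
alpha = 28/78
= 1 + alpha/2
= 1 + 28/(2*78)
= (2*78 + 28) / (2*78)
= 184/156 = 46/39


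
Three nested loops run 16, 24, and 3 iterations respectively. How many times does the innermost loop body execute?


Loop 1 (outermost): 16 iterations
Loop 2 (middle): 24 iterations per outer
Loop 3 (innermost): 3 iterations per middle
Total = 16 * 24 * 3 = 1152


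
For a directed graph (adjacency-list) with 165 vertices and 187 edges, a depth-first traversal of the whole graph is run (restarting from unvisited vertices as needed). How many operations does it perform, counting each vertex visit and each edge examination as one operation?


A full DFS traversal visits each vertex once and examines each edge once.
V = 165
E = 187
Sum = 165 + 187 = 352


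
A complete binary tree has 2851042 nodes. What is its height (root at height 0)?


In a complete binary tree, level k holds nodes 2^k .. 2^(k+1)-1 (1-indexed).
Height = floor(log2(n)) = floor(log2(2851042)) = 21
Check: 2^21 = 2097152 <= 2851042 < 4194304 = 2^22


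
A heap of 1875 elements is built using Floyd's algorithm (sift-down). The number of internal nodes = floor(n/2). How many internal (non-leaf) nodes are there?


Leaf nodes occupy roughly half the array.
Sift-down is called for each internal node, starting from the last one.
Internal nodes = floor(n/2) = floor(1875/2) = 937


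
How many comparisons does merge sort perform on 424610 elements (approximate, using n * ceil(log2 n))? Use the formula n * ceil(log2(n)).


Recursion depth: ceil(log2(424610)) = 19
Each recursion level merges n = 424610 elements
Total = 424610 * 19 = 8067590


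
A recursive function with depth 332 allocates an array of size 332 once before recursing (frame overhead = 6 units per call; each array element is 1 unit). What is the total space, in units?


Array allocation: 332 units (allocated once)
Stack frames: 332 deep * 6 per frame = 1992 units
Total = 332 + 1992 = 2324


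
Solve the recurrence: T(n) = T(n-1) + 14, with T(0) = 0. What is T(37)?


Unrolling the recurrence:
T(37) = T(36) + 14
       = T(35) + 14 + 14
       = T(34) + 14*3
       ...
       = T(0) + 14*37
       = 0 + 518 = 518


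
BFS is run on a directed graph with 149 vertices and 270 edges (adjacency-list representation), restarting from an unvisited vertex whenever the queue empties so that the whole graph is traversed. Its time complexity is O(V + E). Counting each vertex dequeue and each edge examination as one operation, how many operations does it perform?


A full BFS traversal dequeues each vertex exactly once and examines each directed edge exactly once.
V = 149 (vertex processing cost)
E = 270 (edge examination cost)
Total operations proportional to V + E = 149 + 270 = 419


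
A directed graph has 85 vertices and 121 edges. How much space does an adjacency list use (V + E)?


Adjacency list: one list head per vertex + one entry per edge
Vertex heads: 85
Edge entries: 121
Total = 85 + 121 = 206


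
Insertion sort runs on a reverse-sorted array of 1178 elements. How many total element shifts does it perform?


Sum of shifts = 1 + 2 + 3 + ... + 1177
= 1178 * 1177 / 2
= 1386506 / 2
= 693253


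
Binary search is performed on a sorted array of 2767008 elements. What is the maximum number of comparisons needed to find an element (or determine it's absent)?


Binary search halves the search space each comparison:
  Step 1: search space = 2767008 -> 1383504
  Step 2: search space = 1383504 -> 691752
  Step 3: search space = 691752 -> 345876
  Step 4: search space = 345876 -> 172938
  Step 5: search space = 172938 -> 86469
  Step 6: search space = 86469 -> 43234
  Step 7: search space = 43234 -> 21617
  Step 8: search space = 21617 -> 10808
  Step 9: search space = 10808 -> 5404
  Step 10: search space = 5404 -> 2702
  Step 11: search space = 2702 -> 1351
  Step 12: search space = 1351 -> 675
  Step 13: search space = 675 -> 337
  Step 14: search space = 337 -> 168
  Step 15: search space = 168 -> 84
  Step 16: search space = 84 -> 42
  Step 17: search space = 42 -> 21
  Step 18: search space = 21 -> 10
  Step 19: search space = 10 -> 5
  Step 20: search space = 5 -> 2
  Step 21: search space = 2 -> 1
  Step 22: search space = 1 (final check)
Maximum comparisons = floor(log2(2767008)) + 1 = 21 + 1 = 22


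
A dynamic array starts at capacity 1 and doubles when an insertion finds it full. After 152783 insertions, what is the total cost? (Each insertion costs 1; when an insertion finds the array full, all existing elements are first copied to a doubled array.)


Insertion cost: 152783 (one per element)
Resizes occur just before inserting elements 2, 3, 5, 9, ...
Elements copied at each resize: 1 + 2 + 4 + 8 + 16 + 32 + 64 + 128 + 256 + 512 + 1024 + 2048 + 4096 + 8192 + 16384 + 32768 + 65536 + 131072
Sum of copies = 262143 (geometric series: 2^k - 1)
Total = 152783 + 262143 = 414926
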